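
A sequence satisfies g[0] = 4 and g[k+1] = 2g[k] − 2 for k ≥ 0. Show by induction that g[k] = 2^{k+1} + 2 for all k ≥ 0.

Base case: g[0] = 4, and 2^{0+1} + 2 = 2 + 2 = 4.
Assume g[m] = 2^{m+1} + 2 for some m ≥ 0.
Then g[m+1] = 2g[m] − 2 = 2·(2^{m+1} + 2) − 2 = 2^{m+2} + 4 − 2 = 2^{m+2} + 2.
This completes the inductive step, so g[k] = 2^{k+1} + 2 for all k ≥ 0.

g[k] = 2^{k+1} + 2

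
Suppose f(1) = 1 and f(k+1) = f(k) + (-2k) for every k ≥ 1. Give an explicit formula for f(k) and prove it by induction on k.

Claim: f(k) = -k^2 + k + 1.

Base case: f(1) = 1, and -1^2 + 1 + 1 = 1.
Assume f(m) = -m^2 + m + 1.
Then f(m+1) = f(m) + (-2m) = (-m^2 + m + 1) + (-2m) = -m^2 − m + 1,
and -(m+1)^2 + (m+1) + 1 = -m^2 − m + 1.
Hence f(k) = -k^2 + k + 1 for every k ≥ 1, by induction.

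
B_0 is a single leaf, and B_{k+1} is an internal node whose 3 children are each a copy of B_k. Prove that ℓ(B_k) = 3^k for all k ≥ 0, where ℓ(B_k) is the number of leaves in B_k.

Base case: ℓ(B_0) = 1, and 3^0 = 1.
Assume ℓ(B_j) = 3^j.
Then ℓ(B_{j+1}) = 3·ℓ(B_j) = 3·3^j = 3^{j+1}.
So the formula holds for j+1, and by induction ℓ(B_k) = 3^k for all k ≥ 0.

ℓ(B_k) = 3^k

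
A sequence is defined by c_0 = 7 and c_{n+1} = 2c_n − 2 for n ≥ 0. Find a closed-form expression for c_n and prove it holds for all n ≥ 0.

Claim: c_n = 5·2^n + 2.

Base case: c_0 = 7, and 5·2^0 + 2 = 5 + 2 = 7.
Assume c_m = 5·2^m + 2 for some m ≥ 0.
Then c_{m+1} = 2c_m − 2 = 2·(5·2^m + 2) − 2 = 10·2^m + 4 − 2 = 5·2^{m+1} + 2.
Hence c_n = 5·2^n + 2 for every n ≥ 0, by induction.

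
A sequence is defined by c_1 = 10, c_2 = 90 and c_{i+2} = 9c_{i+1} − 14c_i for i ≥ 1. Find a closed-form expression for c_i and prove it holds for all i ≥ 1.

Claim: c_i = 2·7^i − 2·2^i.

Base cases: c_1 = 10 and 2·7^1 − 2·2^1 = 10; c_2 = 90 and 2·7^2 − 2·2^2 = 90.
Assume c_t = 2·7^t − 2·2^t for all 1 ≤ t ≤ j, where j ≥ 2.
Then c_{j+1} = 9c_j − 14c_{j−1} = 9·(2·7^j − 2·2^j) − 14·(2·7^{j−1} − 2·2^{j−1}) = 2·(9·7 − 14)7^{j−1} − 2·(9·2 − 14)2^{j−1} = 98·7^{j−1} − 8·2^{j−1} = 2·7^{j+1} − 2·2^{j+1}.
Hence c_i = 2·7^i − 2·2^i for every i ≥ 1, by strong induction.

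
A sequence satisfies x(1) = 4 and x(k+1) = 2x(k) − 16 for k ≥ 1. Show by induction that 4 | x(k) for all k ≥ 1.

Base case: x(1) = 4 = 4·1, so 4 | x(1).
Assume 4 | x(r), so x(r) = 4t for some integer t.
Then x(r+1) = 2x(r) − 16 = 2·(4t) − 16 = 4(2t − 4), so 4 | x(r+1).
By induction, 4 | x(k) for all k ≥ 1.

4 | x(k)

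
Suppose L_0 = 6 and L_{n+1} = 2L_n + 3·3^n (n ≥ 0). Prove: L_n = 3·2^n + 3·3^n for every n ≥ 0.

Base case: L_0 = 6, and 3·2^0 + 3·3^0 = 3 + 3 = 6.
Assume L_m = 3·2^m + 3·3^m for some m ≥ 0.
Then L_{m+1} = 2L_m + 3·3^m = 2·(3·2^m + 3·3^m) + 3·3^m = 3·2^{m+1} + 6·3^m + 3·3^m = 3·2^{m+1} + 9·3^m = 3·2^{m+1} + 3·3^{m+1}.
Hence L_n = 3·2^n + 3·3^n for every n ≥ 0, by induction.

L_n = 3·2^n + 3·3^n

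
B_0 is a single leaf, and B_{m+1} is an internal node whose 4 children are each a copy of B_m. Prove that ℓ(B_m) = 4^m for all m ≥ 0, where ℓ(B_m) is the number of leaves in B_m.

Base case: ℓ(B_0) = 1, and 4^0 = 1.
Assume ℓ(B_j) = 4^j.
Then ℓ(B_{j+1}) = 4·ℓ(B_j) = 4·4^j = 4^{j+1}.
By induction, ℓ(B_m) = 4^m for all m ≥ 0.

ℓ(B_m) = 4^m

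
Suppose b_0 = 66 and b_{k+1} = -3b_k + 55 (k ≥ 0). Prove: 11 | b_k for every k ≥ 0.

Base case: b_0 = 66 = 11·6, so 11 | b_0.
Assume 11 | b_m, so b_m = 11t for some integer t.
Then b_{m+1} = -3b_m + 55 = -3·(11t) + 55 = 11(-3t + 5), so 11 | b_{m+1}.
So the property holds for m+1, and by induction 11 | b_k for all k ≥ 0.

11 | b_k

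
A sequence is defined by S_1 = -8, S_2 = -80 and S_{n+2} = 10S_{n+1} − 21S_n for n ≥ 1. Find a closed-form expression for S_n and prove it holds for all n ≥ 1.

Claim: S_n = 2·3^n − 2·7^n.

Base cases: S_1 = -8 and 2·3^1 − 2·7^1 = -8; S_2 = -80 and 2·3^2 − 2·7^2 = -80.
Assume S_j = 2·3^j − 2·7^j for all 1 ≤ j ≤ m, where m ≥ 2.
Then S_{m+1} = 10S_m − 21S_{m−1} = 10·(2·3^m − 2·7^m) − 21·(2·3^{m−1} − 2·7^{m−1}) = 2·(10·3 − 21)3^{m−1} − 2·(10·7 − 21)7^{m−1} = 18·3^{m−1} − 98·7^{m−1} = 2·3^{m+1} − 2·7^{m+1}.
This completes the inductive step, so S_n = 2·3^n − 2·7^n for all n ≥ 1.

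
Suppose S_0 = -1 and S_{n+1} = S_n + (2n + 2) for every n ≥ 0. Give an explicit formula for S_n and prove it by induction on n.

Claim: S_n = n^2 + n − 1.

Base case: S_0 = -1, and 0^2 + 0 − 1 = -1.
Assume S_m = m^2 + m − 1.
Then S_{m+1} = S_m + (2m + 2) = (m^2 + m − 1) + (2m + 2) = m^2 + 3m + 1,
and (m+1)^2 + (m+1) − 1 = m^2 + 3m + 1.
This completes the inductive step, so S_n = n^2 + n − 1 for all n ≥ 0.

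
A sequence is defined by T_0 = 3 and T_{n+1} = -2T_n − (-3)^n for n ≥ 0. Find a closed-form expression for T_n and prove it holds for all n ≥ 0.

Claim: T_n = 2·(-2)^n + (-3)^n.

Base case: T_0 = 3, and 2·(-2)^0 + (-3)^0 = 2 + 1 = 3.
Assume T_k = 2·(-2)^k + (-3)^k for some k ≥ 0.
Then T_{k+1} = -2T_k − (-3)^k = -2·(2·(-2)^k + (-3)^k) − (-3)^k = 2·(-2)^{k+1} − 2·(-3)^k − (-3)^k = 2·(-2)^{k+1} − 3·(-3)^k = 2·(-2)^{k+1} + (-3)^{k+1}.
Hence T_n = 2·(-2)^n + (-3)^n for every n ≥ 0, by induction.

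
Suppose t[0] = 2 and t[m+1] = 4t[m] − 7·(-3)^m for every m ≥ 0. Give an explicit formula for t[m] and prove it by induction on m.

Claim: t[m] = 4^m + (-3)^m.

Base case: t[0] = 2, and 4^0 + (-3)^0 = 1 + 1 = 2.
Assume t[r] = 4^r + (-3)^r for some r ≥ 0.
Then t[r+1] = 4t[r] − 7·(-3)^r = 4·(4^r + (-3)^r) − 7·(-3)^r = 4^{r+1} + 4·(-3)^r − 7·(-3)^r = 4^{r+1} − 3·(-3)^r = 4^{r+1} + (-3)^{r+1}.
Hence t[m] = 4^m + (-3)^m for every m ≥ 0, by induction.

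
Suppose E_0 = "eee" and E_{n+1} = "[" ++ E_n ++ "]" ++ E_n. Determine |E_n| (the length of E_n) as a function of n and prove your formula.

Claim: |E_n| = 5·2^n − 2.

Base case: |E_0| = 3, and 5·2^0 − 2 = 3.
Assume |E_j| = 5·2^j − 2.
Then |E_{j+1}| = 1 + |E_j| + 1 + |E_j| = 2|E_j| + 2 = 2(5·2^j − 2) + 2 = 5·2^{j+1} − 4 + 2 = 5·2^{j+1} − 2.
So the formula holds for j+1, and by induction |E_n| = 5·2^n − 2 for all n ≥ 0.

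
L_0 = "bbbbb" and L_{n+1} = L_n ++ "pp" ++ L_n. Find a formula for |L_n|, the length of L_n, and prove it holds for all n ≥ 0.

Claim: |L_n| = 7·2^n − 2.

Base case: |L_0| = 5, and 7·2^0 − 2 = 5.
Assume |L_j| = 7·2^j − 2.
Then |L_{j+1}| = |L_j| + 2 + |L_j| = 2|L_j| + 2 = 2(7·2^j − 2) + 2 = 7·2^{j+1} − 4 + 2 = 7·2^{j+1} − 2.
This completes the inductive step, so |L_n| = 7·2^n − 2 for all n ≥ 0.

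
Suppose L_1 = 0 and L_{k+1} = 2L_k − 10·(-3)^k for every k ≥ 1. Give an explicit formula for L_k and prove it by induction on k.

Claim: L_k = 3·2^k + 2·(-3)^k.

Base case: L_1 = 0, and 3·2^1 + 2·(-3)^1 = 6 − 6 = 0.
Assume L_j = 3·2^j + 2·(-3)^j for some j ≥ 1.
Then L_{j+1} = 2L_j − 10·(-3)^j = 2·(3·2^j + 2·(-3)^j) − 10·(-3)^j = 3·2^{j+1} + 4·(-3)^j − 10·(-3)^j = 3·2^{j+1} − 6·(-3)^j = 3·2^{j+1} + 2·(-3)^{j+1}.
Hence L_k = 3·2^k + 2·(-3)^k for every k ≥ 1, by induction.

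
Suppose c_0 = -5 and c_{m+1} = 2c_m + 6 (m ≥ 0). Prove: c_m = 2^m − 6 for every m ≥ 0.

Base case: c_0 = -5, and 2^0 − 6 = 1 − 6 = -5.
Assume c_k = 2^k − 6 for some k ≥ 0.
Then c_{k+1} = 2c_k + 6 = 2·(2^k − 6) + 6 = 2^{k+1} − 12 + 6 = 2^{k+1} − 6.
Hence c_m = 2^m − 6 for every m ≥ 0, by induction.

c_m = 2^m − 6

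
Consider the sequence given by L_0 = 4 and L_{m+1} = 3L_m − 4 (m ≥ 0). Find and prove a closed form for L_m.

Claim: L_m = 2·3^m + 2.

Base case: L_0 = 4, and 2·3^0 + 2 = 2 + 2 = 4.
Assume L_j = 2·3^j + 2 for some j ≥ 0.
Then L_{j+1} = 3L_j − 4 = 3·(2·3^j + 2) − 4 = 6·3^j + 6 − 4 = 2·3^{j+1} + 2.
So the formula holds for j+1, and by induction L_m = 2·3^m + 2 for all m ≥ 0.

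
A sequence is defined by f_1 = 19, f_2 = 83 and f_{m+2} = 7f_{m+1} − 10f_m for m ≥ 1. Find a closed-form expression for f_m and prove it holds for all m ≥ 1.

Claim: f_m = 3·5^m + 2·2^m.

Base cases: f_1 = 19 and 3·5^1 + 2·2^1 = 19; f_2 = 83 and 3·5^2 + 2·2^2 = 83.
Assume f_j = 3·5^j + 2·2^j for all 1 ≤ j ≤ r, where r ≥ 2.
Then f_{r+1} = 7f_r − 10f_{r−1} = 7·(3·5^r + 2·2^r) − 10·(3·5^{r−1} + 2·2^{r−1}) = 3·(7·5 − 10)5^{r−1} + 2·(7·2 − 10)2^{r−1} = 75·5^{r−1} + 8·2^{r−1} = 3·5^{r+1} + 2·2^{r+1}.
Hence f_m = 3·5^m + 2·2^m for every m ≥ 1, by strong induction.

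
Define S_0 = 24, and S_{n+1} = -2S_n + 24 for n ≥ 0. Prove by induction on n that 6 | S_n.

Base case: S_0 = 24 = 6·4, so 6 | S_0.
Assume 6 | S_j, so S_j = 6t for some integer t.
Then S_{j+1} = -2S_j + 24 = -2·(6t) + 24 = 6(-2t + 4), so 6 | S_{j+1}.
So the property holds for j+1, and by induction 6 | S_n for all n ≥ 0.

6 | S_n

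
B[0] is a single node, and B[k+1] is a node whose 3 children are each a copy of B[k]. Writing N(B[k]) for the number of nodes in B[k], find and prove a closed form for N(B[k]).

Claim: N(B[k]) = (3^{k+1} − 1)/2.

Base case: N(B[0]) = 1, and (3^{0+1} − 1)/2 = 1.
Assume N(B[m]) = (3^{m+1} − 1)/2.
Then N(B[m+1]) = 1 + 3N(B[m]) = 1 + 3·(3^{m+1} − 1)/2 = 1 + (3^{m+2} − 3)/2 = (2 + 3^{m+2} − 3)/2 = (3^{m+2} − 1)/2.
By induction, N(B[k]) = (3^{k+1} − 1)/2 for all k ≥ 0.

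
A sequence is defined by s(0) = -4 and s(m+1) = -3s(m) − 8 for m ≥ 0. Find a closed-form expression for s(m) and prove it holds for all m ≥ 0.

Claim: s(m) = -2·(-3)^m − 2.

Base case: s(0) = -4, and -2·(-3)^0 − 2 = -2 − 2 = -4.
Assume s(k) = -2·(-3)^k − 2 for some k ≥ 0.
Then s(k+1) = -3s(k) − 8 = -3·(-2·(-3)^k − 2) − 8 = 6·(-3)^k + 6 − 8 = -2·(-3)^{k+1} − 2.
Hence s(m) = -2·(-3)^m − 2 for every m ≥ 0, by induction.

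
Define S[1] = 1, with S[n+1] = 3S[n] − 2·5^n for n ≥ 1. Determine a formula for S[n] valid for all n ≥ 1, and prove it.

Claim: S[n] = 2·3^n − 5^n.

Base case: S[1] = 1, and 2·3^1 − 5^1 = 6 − 5 = 1.
Assume S[k] = 2·3^k − 5^k for some k ≥ 1.
Then S[k+1] = 3S[k] − 2·5^k = 3·(2·3^k − 5^k) − 2·5^k = 2·3^{k+1} − 3·5^k − 2·5^k = 2·3^{k+1} − 5·5^k = 2·3^{k+1} − 5^{k+1}.
This completes the inductive step, so S[n] = 2·3^n − 5^n for all n ≥ 1.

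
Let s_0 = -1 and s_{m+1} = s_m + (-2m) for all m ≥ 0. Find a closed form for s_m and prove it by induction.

Claim: s_m = -m^2 + m − 1.

Base case: s_0 = -1, and -0^2 + 0 − 1 = -1.
Assume s_r = -r^2 + r − 1.
Then s_{r+1} = s_r + (-2r) = (-r^2 + r − 1) + (-2r) = -r^2 − r − 1,
and -(r+1)^2 + (r+1) − 1 = -r^2 − r − 1.
Hence s_m = -m^2 + m − 1 for every m ≥ 0, by induction.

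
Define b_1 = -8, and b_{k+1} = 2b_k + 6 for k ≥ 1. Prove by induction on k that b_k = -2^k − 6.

Base case: b_1 = -8, and -2^1 − 6 = -2 − 6 = -8.
Assume b_m = -2^m − 6 for some m ≥ 1.
Then b_{m+1} = 2b_m + 6 = 2·(-2^m − 6) + 6 = -2^{m+1} − 12 + 6 = -2^{m+1} − 6.
By induction, b_k = -2^k − 6 for all k ≥ 1.

b_k = -2^k − 6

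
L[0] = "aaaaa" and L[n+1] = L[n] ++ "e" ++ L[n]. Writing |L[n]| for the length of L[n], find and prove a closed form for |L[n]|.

Claim: |L[n]| = 6·2^n − 1.

Base case: |L[0]| = 5, and 6·2^0 − 1 = 5.
Assume |L[m]| = 6·2^m − 1.
Then |L[m+1]| = |L[m]| + 1 + |L[m]| = 2|L[m]| + 1 = 2(6·2^m − 1) + 1 = 6·2^{m+1} − 2 + 1 = 6·2^{m+1} − 1.
By induction, |L[n]| = 6·2^n − 1 for all n ≥ 0.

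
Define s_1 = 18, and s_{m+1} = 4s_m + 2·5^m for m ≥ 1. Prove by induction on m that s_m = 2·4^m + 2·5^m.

Base case: s_1 = 18, and 2·4^1 + 2·5^1 = 8 + 10 = 18.
Assume s_k = 2·4^k + 2·5^k for some k ≥ 1.
Then s_{k+1} = 4s_k + 2·5^k = 4·(2·4^k + 2·5^k) + 2·5^k = 2·4^{k+1} + 8·5^k + 2·5^k = 2·4^{k+1} + 10·5^k = 2·4^{k+1} + 2·5^{k+1}.
So the formula holds for k+1, and by induction s_m = 2·4^m + 2·5^m for all m ≥ 1.

s_m = 2·4^m + 2·5^m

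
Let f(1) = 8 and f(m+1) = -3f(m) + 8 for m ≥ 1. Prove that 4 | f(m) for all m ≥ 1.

Base case: f(1) = 8 = 4·2, so 4 | f(1).
Assume 4 | f(k), so f(k) = 4t for some integer t.
Then f(k+1) = -3f(k) + 8 = -3·(4t) + 8 = 4(-3t + 2), so 4 | f(k+1).
By induction, 4 | f(m) for all m ≥ 1.

4 | f(m)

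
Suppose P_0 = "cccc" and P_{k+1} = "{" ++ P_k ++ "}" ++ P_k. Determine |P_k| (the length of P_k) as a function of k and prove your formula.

Claim: |P_k| = 6·2^k − 2.

Base case: |P_0| = 4, and 6·2^0 − 2 = 4.
Assume |P_j| = 6·2^j − 2.
Then |P_{j+1}| = 1 + |P_j| + 1 + |P_j| = 2|P_j| + 2 = 2(6·2^j − 2) + 2 = 6·2^{j+1} − 4 + 2 = 6·2^{j+1} − 2.
So the formula holds for j+1, and by induction |P_k| = 6·2^k − 2 for all k ≥ 0.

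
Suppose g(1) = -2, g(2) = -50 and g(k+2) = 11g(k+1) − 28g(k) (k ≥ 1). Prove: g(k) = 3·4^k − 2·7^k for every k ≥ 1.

Base cases: g(1) = -2 and 3·4^1 − 2·7^1 = -2; g(2) = -50 and 3·4^2 − 2·7^2 = -50.
Assume g(j) = 3·4^j − 2·7^j for all 1 ≤ j ≤ m, where m ≥ 2.
Then g(m+1) = 11g(m) − 28g(m−1) = 11·(3·4^m − 2·7^m) − 28·(3·4^{m−1} − 2·7^{m−1}) = 3·(11·4 − 28)4^{m−1} − 2·(11·7 − 28)7^{m−1} = 48·4^{m−1} − 98·7^{m−1} = 3·4^{m+1} − 2·7^{m+1}.
This completes the inductive step, so g(k) = 3·4^k − 2·7^k for all k ≥ 1.

g(k) = 3·4^k − 2·7^k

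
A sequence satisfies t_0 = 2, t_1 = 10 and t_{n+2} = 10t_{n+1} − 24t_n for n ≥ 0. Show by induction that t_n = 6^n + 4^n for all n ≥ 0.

Base cases: t_0 = 2 and 6^0 + 4^0 = 2; t_1 = 10 and 6^1 + 4^1 = 10.
Assume t_j = 6^j + 4^j for all 0 ≤ j ≤ k, where k ≥ 1.
Then t_{k+1} = 10t_k − 24t_{k−1} = 10·(6^k + 4^k) − 24·(6^{k−1} + 4^{k−1}) = (10·6 − 24)6^{k−1} + (10·4 − 24)4^{k−1} = 36·6^{k−1} + 16·4^{k−1} = 6^{k+1} + 4^{k+1}.
So the formula holds for k+1, and by strong induction t_n = 6^n + 4^n for all n ≥ 0.

t_n = 6^n + 4^n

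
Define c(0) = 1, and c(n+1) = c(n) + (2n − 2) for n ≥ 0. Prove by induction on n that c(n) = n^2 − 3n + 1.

Base case: c(0) = 1, and 0^2 − 3·0 + 1 = 1.
Assume c(j) = j^2 − 3j + 1.
Then c(j+1) = c(j) + (2j − 2) = (j^2 − 3j + 1) + (2j − 2) = j^2 − j − 1,
and (j+1)^2 − 3·(j+1) + 1 = j^2 − j − 1.
Hence c(n) = n^2 − 3n + 1 for every n ≥ 0, by induction.

c(n) = n^2 − 3n + 1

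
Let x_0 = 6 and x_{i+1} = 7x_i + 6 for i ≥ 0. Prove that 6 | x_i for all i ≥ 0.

Base case: x_0 = 6 = 6·1, so 6 | x_0.
Assume 6 | x_m, so x_m = 6t for some integer t.
Then x_{m+1} = 7x_m + 6 = 7·(6t) + 6 = 6(7t + 1), so 6 | x_{m+1}.
By induction, 6 | x_i for all i ≥ 0.

6 | x_i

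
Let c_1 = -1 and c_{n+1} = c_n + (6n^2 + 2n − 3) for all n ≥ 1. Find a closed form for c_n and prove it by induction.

Claim: c_n = 2n^3 − 2n^2 − 3n + 2.

Base case: c_1 = -1, and 2·1^3 − 2·1^2 − 3·1 + 2 = -1.
Assume c_j = 2j^3 − 2j^2 − 3j + 2.
Then c_{j+1} = c_j + (6j^2 + 2j − 3) = (2j^3 − 2j^2 − 3j + 2) + (6j^2 + 2j − 3) = 2j^3 + 4j^2 − j − 1,
and 2·(j+1)^3 − 2·(j+1)^2 − 3·(j+1) + 2 = 2j^3 + 4j^2 − j − 1.
By induction, c_n = 2n^3 − 2n^2 − 3n + 2 for all n ≥ 1.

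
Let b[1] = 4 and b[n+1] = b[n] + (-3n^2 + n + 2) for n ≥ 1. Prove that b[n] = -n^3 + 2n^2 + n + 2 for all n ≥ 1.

Base case: b[1] = 4, and -1^3 + 2·1^2 + 1 + 2 = 4.
Assume b[m] = -m^3 + 2m^2 + m + 2.
Then b[m+1] = b[m] + (-3m^2 + m + 2) = (-m^3 + 2m^2 + m + 2) + (-3m^2 + m + 2) = -m^3 − m^2 + 2m + 4,
and -(m+1)^3 + 2·(m+1)^2 + (m+1) + 2 = -m^3 − m^2 + 2m + 4.
By induction, b[n] = -n^3 + 2n^2 + n + 2 for all n ≥ 1.

b[n] = -n^3 + 2n^2 + n + 2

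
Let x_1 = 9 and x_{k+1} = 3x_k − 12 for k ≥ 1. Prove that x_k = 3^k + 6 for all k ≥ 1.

Base case: x_1 = 9, and 3^1 + 6 = 3 + 6 = 9.
Assume x_m = 3^m + 6 for some m ≥ 1.
Then x_{m+1} = 3x_m − 12 = 3·(3^m + 6) − 12 = 3^{m+1} + 18 − 12 = 3^{m+1} + 6.
Hence x_k = 3^k + 6 for every k ≥ 1, by induction.

x_k = 3^k + 6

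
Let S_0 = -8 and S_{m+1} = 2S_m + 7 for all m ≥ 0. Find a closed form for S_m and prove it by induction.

Claim: S_m = -2^m − 7.

Base case: S_0 = -8, and -2^0 − 7 = -1 − 7 = -8.
Assume S_r = -2^r − 7 for some r ≥ 0.
Then S_{r+1} = 2S_r + 7 = 2·(-2^r − 7) + 7 = -2^{r+1} − 14 + 7 = -2^{r+1} − 7.
This completes the inductive step, so S_m = -2^m − 7 for all m ≥ 0.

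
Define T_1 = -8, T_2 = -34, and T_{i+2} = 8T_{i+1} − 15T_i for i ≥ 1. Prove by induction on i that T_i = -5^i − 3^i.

Base cases: T_1 = -8 and -5^1 − 3^1 = -8; T_2 = -34 and -5^2 − 3^2 = -34.
Assume T_j = -5^j − 3^j for all 1 ≤ j ≤ k, where k ≥ 2.
Then T_{k+1} = 8T_k − 15T_{k−1} = 8·(-5^k − 3^k) − 15·(-5^{k−1} − 3^{k−1}) = -(8·5 − 15)5^{k−1} − (8·3 − 15)3^{k−1} = -25·5^{k−1} − 9·3^{k−1} = -5^{k+1} − 3^{k+1}.
So the formula holds for k+1, and by strong induction T_i = -5^i − 3^i for all i ≥ 1.

T_i = -5^i − 3^i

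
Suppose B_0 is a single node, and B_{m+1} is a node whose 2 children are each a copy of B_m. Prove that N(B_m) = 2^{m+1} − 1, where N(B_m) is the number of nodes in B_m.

Base case: N(B_0) = 1, and 2^{0+1} − 1 = 1.
Assume N(B_k) = 2^{k+1} − 1.
Then N(B_{k+1}) = 1 + 2N(B_k) = 1 + 2(2^{k+1} − 1) = 2^{k+2} − 2 + 1 = 2^{k+2} − 1.
By induction, N(B_m) = 2^{m+1} − 1 for all m ≥ 0.

N(B_m) = 2^{m+1} − 1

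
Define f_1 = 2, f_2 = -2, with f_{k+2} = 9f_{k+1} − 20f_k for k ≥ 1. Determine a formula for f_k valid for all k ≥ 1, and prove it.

Claim: f_k = 3·4^k − 2·5^k.

Base cases: f_1 = 2 and 3·4^1 − 2·5^1 = 2; f_2 = -2 and 3·4^2 − 2·5^2 = -2.
Assume f_i = 3·4^i − 2·5^i for all 1 ≤ i ≤ j, where j ≥ 2.
Then f_{j+1} = 9f_j − 20f_{j−1} = 9·(3·4^j − 2·5^j) − 20·(3·4^{j−1} − 2·5^{j−1}) = 3·(9·4 − 20)4^{j−1} − 2·(9·5 − 20)5^{j−1} = 48·4^{j−1} − 50·5^{j−1} = 3·4^{j+1} − 2·5^{j+1}.
So the formula holds for j+1, and by strong induction f_k = 3·4^k − 2·5^k for all k ≥ 1.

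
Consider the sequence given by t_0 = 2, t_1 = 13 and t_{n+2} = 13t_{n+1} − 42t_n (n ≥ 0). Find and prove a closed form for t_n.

Claim: t_n = 6^n + 7^n.

Base cases: t_0 = 2 and 6^0 + 7^0 = 2; t_1 = 13 and 6^1 + 7^1 = 13.
Assume t_j = 6^j + 7^j for all 0 ≤ j ≤ k, where k ≥ 1.
Then t_{k+1} = 13t_k − 42t_{k−1} = 13·(6^k + 7^k) − 42·(6^{k−1} + 7^{k−1}) = (13·6 − 42)6^{k−1} + (13·7 − 42)7^{k−1} = 36·6^{k−1} + 49·7^{k−1} = 6^{k+1} + 7^{k+1}.
This completes the inductive step, so t_n = 6^n + 7^n for all n ≥ 0.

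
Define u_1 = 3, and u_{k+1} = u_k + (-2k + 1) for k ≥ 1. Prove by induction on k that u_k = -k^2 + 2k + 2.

Base case: u_1 = 3, and -1^2 + 2·1 + 2 = 3.
Assume u_m = -m^2 + 2m + 2.
Then u_{m+1} = u_m + (-2m + 1) = (-m^2 + 2m + 2) + (-2m + 1) = -m^2 + 3,
and -(m+1)^2 + 2·(m+1) + 2 = -m^2 + 3.
By induction, u_k = -k^2 + 2k + 2 for all k ≥ 1.

u_k = -k^2 + 2k + 2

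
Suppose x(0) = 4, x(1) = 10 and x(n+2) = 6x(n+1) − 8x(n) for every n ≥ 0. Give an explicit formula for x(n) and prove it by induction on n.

Claim: x(n) = 3·2^n + 4^n.

Base cases: x(0) = 4 and 3·2^0 + 4^0 = 4; x(1) = 10 and 3·2^1 + 4^1 = 10.
Assume x(j) = 3·2^j + 4^j for all 0 ≤ j ≤ k, where k ≥ 1.
Then x(k+1) = 6x(k) − 8x(k−1) = 6·(3·2^k + 4^k) − 8·(3·2^{k−1} + 4^{k−1}) = 3·(6·2 − 8)2^{k−1} + (6·4 − 8)4^{k−1} = 12·2^{k−1} + 16·4^{k−1} = 3·2^{k+1} + 4^{k+1}.
So the formula holds for k+1, and by strong induction x(n) = 3·2^n + 4^n for all n ≥ 0.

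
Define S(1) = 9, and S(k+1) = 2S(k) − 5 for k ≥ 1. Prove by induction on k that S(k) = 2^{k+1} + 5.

Base case: S(1) = 9, and 2^{1+1} + 5 = 4 + 5 = 9.
Assume S(r) = 2^{r+1} + 5 for some r ≥ 1.
Then S(r+1) = 2S(r) − 5 = 2·(2^{r+1} + 5) − 5 = 2^{r+2} + 10 − 5 = 2^{r+2} + 5.
By induction, S(k) = 2^{k+1} + 5 for all k ≥ 1.

S(k) = 2^{k+1} + 5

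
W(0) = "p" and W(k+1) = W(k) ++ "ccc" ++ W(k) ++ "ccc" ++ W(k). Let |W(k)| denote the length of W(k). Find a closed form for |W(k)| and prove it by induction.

Claim: |W(k)| = 4·3^k − 3.

Base case: |W(0)| = 1, and 4·3^0 − 3 = 1.
Assume |W(m)| = 4·3^m − 3.
Then |W(m+1)| = 3|W(m)| + 6 = 3(4·3^m − 3) + 6 = 4·3^{m+1} − 9 + 6 = 4·3^{m+1} − 3.
This completes the inductive step, so |W(k)| = 4·3^k − 3 for all k ≥ 0.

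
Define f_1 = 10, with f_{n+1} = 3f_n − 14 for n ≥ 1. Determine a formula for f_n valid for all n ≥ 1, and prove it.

Claim: f_n = 3^n + 7.

Base case: f_1 = 10, and 3^1 + 7 = 3 + 7 = 10.
Assume f_r = 3^r + 7 for some r ≥ 1.
Then f_{r+1} = 3f_r − 14 = 3·(3^r + 7) − 14 = 3^{r+1} + 21 − 14 = 3^{r+1} + 7.
So the formula holds for r+1, and by induction f_n = 3^n + 7 for all n ≥ 1.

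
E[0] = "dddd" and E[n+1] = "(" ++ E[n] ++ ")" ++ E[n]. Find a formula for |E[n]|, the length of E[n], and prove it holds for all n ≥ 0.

Claim: |E[n]| = 6·2^n − 2.

Base case: |E[0]| = 4, and 6·2^0 − 2 = 4.
Assume |E[j]| = 6·2^j − 2.
Then |E[j+1]| = 1 + |E[j]| + 1 + |E[j]| = 2|E[j]| + 2 = 2(6·2^j − 2) + 2 = 6·2^{j+1} − 4 + 2 = 6·2^{j+1} − 2.
By induction, |E[n]| = 6·2^n − 2 for all n ≥ 0.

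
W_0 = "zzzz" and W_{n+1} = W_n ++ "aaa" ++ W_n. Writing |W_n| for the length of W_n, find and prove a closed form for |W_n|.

Claim: |W_n| = 7·2^n − 3.

Base case: |W_0| = 4, and 7·2^0 − 3 = 4.
Assume |W_j| = 7·2^j − 3.
Then |W_{j+1}| = |W_j| + 3 + |W_j| = 2|W_j| + 3 = 2(7·2^j − 3) + 3 = 7·2^{j+1} − 6 + 3 = 7·2^{j+1} − 3.
So the formula holds for j+1, and by induction |W_n| = 7·2^n − 3 for all n ≥ 0.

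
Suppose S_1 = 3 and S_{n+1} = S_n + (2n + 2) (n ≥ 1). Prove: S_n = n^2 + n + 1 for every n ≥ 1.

Base case: S_1 = 3, and 1^2 + 1 + 1 = 3.
Assume S_m = m^2 + m + 1.
Then S_{m+1} = S_m + (2m + 2) = (m^2 + m + 1) + (2m + 2) = m^2 + 3m + 3,
and (m+1)^2 + (m+1) + 1 = m^2 + 3m + 3.
This completes the inductive step, so S_n = n^2 + n + 1 for all n ≥ 1.

S_n = n^2 + n + 1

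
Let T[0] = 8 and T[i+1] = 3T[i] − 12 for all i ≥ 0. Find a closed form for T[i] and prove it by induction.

Claim: T[i] = 2·3^i + 6.

Base case: T[0] = 8, and 2·3^0 + 6 = 2 + 6 = 8.
Assume T[m] = 2·3^m + 6 for some m ≥ 0.
Then T[m+1] = 3T[m] − 12 = 3·(2·3^m + 6) − 12 = 6·3^m + 18 − 12 = 2·3^{m+1} + 6.
Hence T[i] = 2·3^i + 6 for every i ≥ 0, by induction.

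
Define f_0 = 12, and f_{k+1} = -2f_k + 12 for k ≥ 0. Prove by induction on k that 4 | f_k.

Base case: f_0 = 12 = 4·3, so 4 | f_0.
Assume 4 | f_m, so f_m = 4t for some integer t.
Then f_{m+1} = -2f_m + 12 = -2·(4t) + 12 = 4(-2t + 3), so 4 | f_{m+1}.
By induction, 4 | f_k for all k ≥ 0.

4 | f_k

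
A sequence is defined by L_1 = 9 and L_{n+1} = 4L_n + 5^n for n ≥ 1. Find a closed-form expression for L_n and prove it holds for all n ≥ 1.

Claim: L_n = 4^n + 5^n.

Base case: L_1 = 9, and 4^1 + 5^1 = 4 + 5 = 9.
Assume L_j = 4^j + 5^j for some j ≥ 1.
Then L_{j+1} = 4L_j + 5^j = 4·(4^j + 5^j) + 5^j = 4^{j+1} + 4·5^j + 5^j = 4^{j+1} + 5·5^j = 4^{j+1} + 5^{j+1}.
This completes the inductive step, so L_n = 4^n + 5^n for all n ≥ 1.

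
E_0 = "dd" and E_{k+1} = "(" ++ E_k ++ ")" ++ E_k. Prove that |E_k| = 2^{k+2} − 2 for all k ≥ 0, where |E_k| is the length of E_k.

Base case: |E_0| = 2, and 2^{0+2} − 2 = 2.
Assume |E_m| = 2^{m+2} − 2.
Then |E_{m+1}| = 1 + |E_m| + 1 + |E_m| = 2|E_m| + 2 = 2(2^{m+2} − 2) + 2 = 2^{m+3} − 4 + 2 = 2^{m+3} − 2.
Hence |E_k| = 2^{k+2} − 2 for every k ≥ 0, by induction.

|E_k| = 2^{k+2} − 2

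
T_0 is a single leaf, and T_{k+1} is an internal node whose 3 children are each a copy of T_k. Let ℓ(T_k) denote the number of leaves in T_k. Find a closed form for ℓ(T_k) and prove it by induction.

Claim: ℓ(T_k) = 3^k.

Base case: ℓ(T_0) = 1, and 3^0 = 1.
Assume ℓ(T_m) = 3^m.
Then ℓ(T_{m+1}) = 3·ℓ(T_m) = 3·3^m = 3^{m+1}.
Hence ℓ(T_k) = 3^k for every k ≥ 0, by induction.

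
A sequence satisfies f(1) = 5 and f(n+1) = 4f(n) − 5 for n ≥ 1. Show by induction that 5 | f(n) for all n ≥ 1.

Base case: f(1) = 5 = 5·1, so 5 | f(1).
Assume 5 | f(k), so f(k) = 5t for some integer t.
Then f(k+1) = 4f(k) − 5 = 4·(5t) − 5 = 5(4t − 1), so 5 | f(k+1).
So the property holds for k+1, and by induction 5 | f(n) for all n ≥ 1.

5 | f(n)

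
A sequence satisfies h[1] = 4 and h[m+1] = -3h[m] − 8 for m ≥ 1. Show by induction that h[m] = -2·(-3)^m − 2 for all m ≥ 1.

Base case: h[1] = 4, and -2·(-3)^1 − 2 = 6 − 2 = 4.
Assume h[r] = -2·(-3)^r − 2 for some r ≥ 1.
Then h[r+1] = -3h[r] − 8 = -3·(-2·(-3)^r − 2) − 8 = 6·(-3)^r + 6 − 8 = -2·(-3)^{r+1} − 2.
So the formula holds for r+1, and by induction h[m] = -2·(-3)^m − 2 for all m ≥ 1.

h[m] = -2·(-3)^m − 2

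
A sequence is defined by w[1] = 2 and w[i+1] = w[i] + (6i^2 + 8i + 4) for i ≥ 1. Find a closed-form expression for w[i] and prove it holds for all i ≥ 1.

Claim: w[i] = 2i^3 + i^2 + i − 2.

Base case: w[1] = 2, and 2·1^3 + 1^2 + 1 − 2 = 2.
Assume w[j] = 2j^3 + j^2 + j − 2.
Then w[j+1] = w[j] + (6j^2 + 8j + 4) = (2j^3 + j^2 + j − 2) + (6j^2 + 8j + 4) = 2j^3 + 7j^2 + 9j + 2,
and 2·(j+1)^3 + (j+1)^2 + (j+1) − 2 = 2j^3 + 7j^2 + 9j + 2.
This completes the inductive step, so w[i] = 2i^3 + i^2 + i − 2 for all i ≥ 1.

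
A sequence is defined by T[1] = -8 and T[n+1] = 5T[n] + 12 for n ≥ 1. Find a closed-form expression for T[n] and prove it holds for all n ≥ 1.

Claim: T[n] = -5^n − 3.

Base case: T[1] = -8, and -5^1 − 3 = -5 − 3 = -8.
Assume T[k] = -5^k − 3 for some k ≥ 1.
Then T[k+1] = 5T[k] + 12 = 5·(-5^k − 3) + 12 = -5^{k+1} − 15 + 12 = -5^{k+1} − 3.
So the formula holds for k+1, and by induction T[n] = -5^n − 3 for all n ≥ 1.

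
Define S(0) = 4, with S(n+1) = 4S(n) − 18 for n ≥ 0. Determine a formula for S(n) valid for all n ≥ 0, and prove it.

Claim: S(n) = -2·4^n + 6.

Base case: S(0) = 4, and -2·4^0 + 6 = -2 + 6 = 4.
Assume S(m) = -2·4^m + 6 for some m ≥ 0.
Then S(m+1) = 4S(m) − 18 = 4·(-2·4^m + 6) − 18 = -8·4^m + 24 − 18 = -2·4^{m+1} + 6.
By induction, S(n) = -2·4^n + 6 for all n ≥ 0.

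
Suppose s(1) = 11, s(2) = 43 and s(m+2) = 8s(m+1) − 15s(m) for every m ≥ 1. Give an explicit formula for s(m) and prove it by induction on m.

Claim: s(m) = 5^m + 2·3^m.

Base cases: s(1) = 11 and 5^1 + 2·3^1 = 11; s(2) = 43 and 5^2 + 2·3^2 = 43.
Assume s(j) = 5^j + 2·3^j for all 1 ≤ j ≤ k, where k ≥ 2.
Then s(k+1) = 8s(k) − 15s(k−1) = 8·(5^k + 2·3^k) − 15·(5^{k−1} + 2·3^{k−1}) = (8·5 − 15)5^{k−1} + 2·(8·3 − 15)3^{k−1} = 25·5^{k−1} + 18·3^{k−1} = 5^{k+1} + 2·3^{k+1}.
Hence s(m) = 5^m + 2·3^m for every m ≥ 1, by strong induction.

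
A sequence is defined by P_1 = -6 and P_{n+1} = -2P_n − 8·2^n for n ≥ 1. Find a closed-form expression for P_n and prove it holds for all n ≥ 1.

Claim: P_n = (-2)^n − 2·2^n.

Base case: P_1 = -6, and (-2)^1 − 2·2^1 = -2 − 4 = -6.
Assume P_j = (-2)^j − 2·2^j for some j ≥ 1.
Then P_{j+1} = -2P_j − 8·2^j = -2·((-2)^j − 2·2^j) − 8·2^j = (-2)^{j+1} + 4·2^j − 8·2^j = (-2)^{j+1} − 4·2^j = (-2)^{j+1} − 2·2^{j+1}.
This completes the inductive step, so P_n = (-2)^n − 2·2^n for all n ≥ 1.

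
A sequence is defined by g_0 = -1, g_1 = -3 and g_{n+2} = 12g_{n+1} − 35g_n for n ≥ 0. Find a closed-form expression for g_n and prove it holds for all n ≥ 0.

Claim: g_n = 7^n − 2·5^n.

Base cases: g_0 = -1 and 7^0 − 2·5^0 = -1; g_1 = -3 and 7^1 − 2·5^1 = -3.
Assume g_i = 7^i − 2·5^i for all 0 ≤ i ≤ j, where j ≥ 1.
Then g_{j+1} = 12g_j − 35g_{j−1} = 12·(7^j − 2·5^j) − 35·(7^{j−1} − 2·5^{j−1}) = (12·7 − 35)7^{j−1} − 2·(12·5 − 35)5^{j−1} = 49·7^{j−1} − 50·5^{j−1} = 7^{j+1} − 2·5^{j+1}.
By strong induction, g_n = 7^n − 2·5^n for all n ≥ 0.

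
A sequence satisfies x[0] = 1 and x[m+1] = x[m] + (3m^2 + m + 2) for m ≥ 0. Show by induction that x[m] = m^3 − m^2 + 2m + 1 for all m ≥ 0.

Base case: x[0] = 1, and 0^3 − 0^2 + 2·0 + 1 = 1.
Assume x[k] = k^3 − k^2 + 2k + 1.
Then x[k+1] = x[k] + (3k^2 + k + 2) = (k^3 − k^2 + 2k + 1) + (3k^2 + k + 2) = k^3 + 2k^2 + 3k + 3,
and (k+1)^3 − (k+1)^2 + 2·(k+1) + 1 = k^3 + 2k^2 + 3k + 3.
By induction, x[m] = m^3 − m^2 + 2m + 1 for all m ≥ 0.

x[m] = m^3 − m^2 + 2m + 1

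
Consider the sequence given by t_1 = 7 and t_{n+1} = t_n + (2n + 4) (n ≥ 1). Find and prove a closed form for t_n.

Claim: t_n = n^2 + 3n + 3.

Base case: t_1 = 7, and 1^2 + 3·1 + 3 = 7.
Assume t_j = j^2 + 3j + 3.
Then t_{j+1} = t_j + (2j + 4) = (j^2 + 3j + 3) + (2j + 4) = j^2 + 5j + 7,
and (j+1)^2 + 3·(j+1) + 3 = j^2 + 5j + 7.
This completes the inductive step, so t_n = n^2 + 3n + 3 for all n ≥ 1.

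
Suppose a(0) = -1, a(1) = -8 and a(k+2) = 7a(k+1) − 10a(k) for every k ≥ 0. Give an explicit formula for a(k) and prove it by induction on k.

Claim: a(k) = 2^k − 2·5^k.

Base cases: a(0) = -1 and 2^0 − 2·5^0 = -1; a(1) = -8 and 2^1 − 2·5^1 = -8.
Assume a(j) = 2^j − 2·5^j for all 0 ≤ j ≤ m, where m ≥ 1.
Then a(m+1) = 7a(m) − 10a(m−1) = 7·(2^m − 2·5^m) − 10·(2^{m−1} − 2·5^{m−1}) = (7·2 − 10)2^{m−1} − 2·(7·5 − 10)5^{m−1} = 4·2^{m−1} − 50·5^{m−1} = 2^{m+1} − 2·5^{m+1}.
By strong induction, a(k) = 2^k − 2·5^k for all k ≥ 0.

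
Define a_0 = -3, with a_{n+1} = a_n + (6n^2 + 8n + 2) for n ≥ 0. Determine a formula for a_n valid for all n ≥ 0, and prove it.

Claim: a_n = 2n^3 + n^2 − n − 3.

Base case: a_0 = -3, and 2·0^3 + 0^2 − 0 − 3 = -3.
Assume a_m = 2m^3 + m^2 − m − 3.
Then a_{m+1} = a_m + (6m^2 + 8m + 2) = (2m^3 + m^2 − m − 3) + (6m^2 + 8m + 2) = 2m^3 + 7m^2 + 7m − 1,
and 2·(m+1)^3 + (m+1)^2 − (m+1) − 3 = 2m^3 + 7m^2 + 7m − 1.
This completes the inductive step, so a_n = 2n^3 + n^2 − n − 3 for all n ≥ 0.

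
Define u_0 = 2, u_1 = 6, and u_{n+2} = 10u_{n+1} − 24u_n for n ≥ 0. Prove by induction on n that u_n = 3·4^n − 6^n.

Base cases: u_0 = 2 and 3·4^0 − 6^0 = 2; u_1 = 6 and 3·4^1 − 6^1 = 6.
Assume u_j = 3·4^j − 6^j for all 0 ≤ j ≤ k, where k ≥ 1.
Then u_{k+1} = 10u_k − 24u_{k−1} = 10·(3·4^k − 6^k) − 24·(3·4^{k−1} − 6^{k−1}) = 3·(10·4 − 24)4^{k−1} − (10·6 − 24)6^{k−1} = 48·4^{k−1} − 36·6^{k−1} = 3·4^{k+1} − 6^{k+1}.
This completes the inductive step, so u_n = 3·4^n − 6^n for all n ≥ 0.

u_n = 3·4^n − 6^n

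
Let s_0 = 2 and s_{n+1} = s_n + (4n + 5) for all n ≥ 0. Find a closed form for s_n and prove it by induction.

Claim: s_n = 2n^2 + 3n + 2.

Base case: s_0 = 2, and 2·0^2 + 3·0 + 2 = 2.
Assume s_r = 2r^2 + 3r + 2.
Then s_{r+1} = s_r + (4r + 5) = (2r^2 + 3r + 2) + (4r + 5) = 2r^2 + 7r + 7,
and 2·(r+1)^2 + 3·(r+1) + 2 = 2r^2 + 7r + 7.
Hence s_n = 2n^2 + 3n + 2 for every n ≥ 0, by induction.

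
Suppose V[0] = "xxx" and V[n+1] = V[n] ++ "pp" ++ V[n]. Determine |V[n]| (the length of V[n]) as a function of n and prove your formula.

Claim: |V[n]| = 5·2^n − 2.

Base case: |V[0]| = 3, and 5·2^0 − 2 = 3.
Assume |V[k]| = 5·2^k − 2.
Then |V[k+1]| = |V[k]| + 2 + |V[k]| = 2|V[k]| + 2 = 2(5·2^k − 2) + 2 = 5·2^{k+1} − 4 + 2 = 5·2^{k+1} − 2.
So the formula holds for k+1, and by induction |V[n]| = 5·2^n − 2 for all n ≥ 0.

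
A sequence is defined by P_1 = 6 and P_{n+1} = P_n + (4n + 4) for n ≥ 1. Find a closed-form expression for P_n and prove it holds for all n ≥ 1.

Claim: P_n = 2n^2 + 2n + 2.

Base case: P_1 = 6, and 2·1^2 + 2·1 + 2 = 6.
Assume P_m = 2m^2 + 2m + 2.
Then P_{m+1} = P_m + (4m + 4) = (2m^2 + 2m + 2) + (4m + 4) = 2m^2 + 6m + 6,
and 2·(m+1)^2 + 2·(m+1) + 2 = 2m^2 + 6m + 6.
Hence P_n = 2n^2 + 2n + 2 for every n ≥ 1, by induction.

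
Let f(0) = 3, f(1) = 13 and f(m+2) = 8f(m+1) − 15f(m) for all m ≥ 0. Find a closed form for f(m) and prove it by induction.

Claim: f(m) = 2·5^m + 3^m.

Base cases: f(0) = 3 and 2·5^0 + 3^0 = 3; f(1) = 13 and 2·5^1 + 3^1 = 13.
Assume f(j) = 2·5^j + 3^j for all 0 ≤ j ≤ k, where k ≥ 1.
Then f(k+1) = 8f(k) − 15f(k−1) = 8·(2·5^k + 3^k) − 15·(2·5^{k−1} + 3^{k−1}) = 2·(8·5 − 15)5^{k−1} + (8·3 − 15)3^{k−1} = 50·5^{k−1} + 9·3^{k−1} = 2·5^{k+1} + 3^{k+1}.
Hence f(m) = 2·5^m + 3^m for every m ≥ 0, by strong induction.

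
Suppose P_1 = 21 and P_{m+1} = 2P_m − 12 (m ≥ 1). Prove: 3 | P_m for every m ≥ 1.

Base case: P_1 = 21 = 3·7, so 3 | P_1.
Assume 3 | P_k, so P_k = 3t for some integer t.
Then P_{k+1} = 2P_k − 12 = 2·(3t) − 12 = 3(2t − 4), so 3 | P_{k+1}.
Hence 3 | P_m for every m ≥ 1, by induction.

3 | P_m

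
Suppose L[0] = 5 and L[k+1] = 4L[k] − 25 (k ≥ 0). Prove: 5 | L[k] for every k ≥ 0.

Base case: L[0] = 5 = 5·1, so 5 | L[0].
Assume 5 | L[r], so L[r] = 5t for some integer t.
Then L[r+1] = 4L[r] − 25 = 4·(5t) − 25 = 5(4t − 5), so 5 | L[r+1].
By induction, 5 | L[k] for all k ≥ 0.

5 | L[k]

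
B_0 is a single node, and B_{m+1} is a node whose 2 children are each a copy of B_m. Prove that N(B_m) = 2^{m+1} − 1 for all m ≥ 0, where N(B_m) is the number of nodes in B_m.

Base case: N(B_0) = 1, and 2^{0+1} − 1 = 1.
Assume N(B_r) = 2^{r+1} − 1.
Then N(B_{r+1}) = 1 + 2N(B_r) = 1 + 2(2^{r+1} − 1) = 2^{r+2} − 2 + 1 = 2^{r+2} − 1.
So the formula holds for r+1, and by induction N(B_m) = 2^{m+1} − 1 for all m ≥ 0.

N(B_m) = 2^{m+1} − 1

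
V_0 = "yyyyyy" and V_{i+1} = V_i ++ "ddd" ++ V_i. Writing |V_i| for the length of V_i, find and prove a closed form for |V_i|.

Claim: |V_i| = 9·2^i − 3.

Base case: |V_0| = 6, and 9·2^0 − 3 = 6.
Assume |V_j| = 9·2^j − 3.
Then |V_{j+1}| = |V_j| + 3 + |V_j| = 2|V_j| + 3 = 2(9·2^j − 3) + 3 = 9·2^{j+1} − 6 + 3 = 9·2^{j+1} − 3.
So the formula holds for j+1, and by induction |V_i| = 9·2^i − 3 for all i ≥ 0.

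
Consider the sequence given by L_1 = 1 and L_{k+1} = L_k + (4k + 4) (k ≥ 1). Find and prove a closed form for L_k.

Claim: L_k = 2k^2 + 2k − 3.

Base case: L_1 = 1, and 2·1^2 + 2·1 − 3 = 1.
Assume L_r = 2r^2 + 2r − 3.
Then L_{r+1} = L_r + (4r + 4) = (2r^2 + 2r − 3) + (4r + 4) = 2r^2 + 6r + 1,
and 2·(r+1)^2 + 2·(r+1) − 3 = 2r^2 + 6r + 1.
By induction, L_k = 2k^2 + 2k − 3 for all k ≥ 1.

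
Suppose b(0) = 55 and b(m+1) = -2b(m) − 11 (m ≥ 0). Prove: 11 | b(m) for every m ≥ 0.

Base case: b(0) = 55 = 11·5, so 11 | b(0).
Assume 11 | b(r), so b(r) = 11t for some integer t.
Then b(r+1) = -2b(r) − 11 = -2·(11t) − 11 = 11(-2t − 1), so 11 | b(r+1).
So the property holds for r+1, and by induction 11 | b(m) for all m ≥ 0.

11 | b(m)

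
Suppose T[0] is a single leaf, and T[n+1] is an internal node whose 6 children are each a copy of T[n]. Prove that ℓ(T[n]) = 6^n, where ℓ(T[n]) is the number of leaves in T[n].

Base case: ℓ(T[0]) = 1, and 6^0 = 1.
Assume ℓ(T[m]) = 6^m.
Then ℓ(T[m+1]) = 6·ℓ(T[m]) = 6·6^m = 6^{m+1}.
By induction, ℓ(T[n]) = 6^n for all n ≥ 0.

ℓ(T[n]) = 6^n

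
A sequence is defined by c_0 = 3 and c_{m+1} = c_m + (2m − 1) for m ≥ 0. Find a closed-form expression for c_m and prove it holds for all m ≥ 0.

Claim: c_m = m^2 − 2m + 3.

Base case: c_0 = 3, and 0^2 − 2·0 + 3 = 3.
Assume c_r = r^2 − 2r + 3.
Then c_{r+1} = c_r + (2r − 1) = (r^2 − 2r + 3) + (2r − 1) = r^2 + 2,
and (r+1)^2 − 2·(r+1) + 3 = r^2 + 2.
By induction, c_m = m^2 − 2m + 3 for all m ≥ 0.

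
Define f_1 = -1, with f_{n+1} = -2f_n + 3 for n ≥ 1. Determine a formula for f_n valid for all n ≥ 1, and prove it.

Claim: f_n = (-2)^n + 1.

Base case: f_1 = -1, and (-2)^1 + 1 = -2 + 1 = -1.
Assume f_j = (-2)^j + 1 for some j ≥ 1.
Then f_{j+1} = -2f_j + 3 = -2·((-2)^j + 1) + 3 = -2·(-2)^j − 2 + 3 = (-2)^{j+1} + 1.
So the formula holds for j+1, and by induction f_n = (-2)^n + 1 for all n ≥ 1.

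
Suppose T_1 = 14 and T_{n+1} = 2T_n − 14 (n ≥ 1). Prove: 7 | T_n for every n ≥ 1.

Base case: T_1 = 14 = 7·2, so 7 | T_1.
Assume 7 | T_k, so T_k = 7t for some integer t.
Then T_{k+1} = 2T_k − 14 = 2·(7t) − 14 = 7(2t − 2), so 7 | T_{k+1}.
This completes the inductive step, so 7 | T_n for all n ≥ 1.

7 | T_n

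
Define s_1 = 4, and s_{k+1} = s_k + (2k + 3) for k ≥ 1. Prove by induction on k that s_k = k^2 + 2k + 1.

Base case: s_1 = 4, and 1^2 + 2·1 + 1 = 4.
Assume s_r = r^2 + 2r + 1.
Then s_{r+1} = s_r + (2r + 3) = (r^2 + 2r + 1) + (2r + 3) = r^2 + 4r + 4,
and (r+1)^2 + 2·(r+1) + 1 = r^2 + 4r + 4.
This completes the inductive step, so s_k = k^2 + 2k + 1 for all k ≥ 1.

s_k = k^2 + 2k + 1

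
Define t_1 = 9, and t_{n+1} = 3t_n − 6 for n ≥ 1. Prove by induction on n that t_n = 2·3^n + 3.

Base case: t_1 = 9, and 2·3^1 + 3 = 6 + 3 = 9.
Assume t_m = 2·3^m + 3 for some m ≥ 1.
Then t_{m+1} = 3t_m − 6 = 3·(2·3^m + 3) − 6 = 6·3^m + 9 − 6 = 2·3^{m+1} + 3.
This completes the inductive step, so t_n = 2·3^n + 3 for all n ≥ 1.

t_n = 2·3^n + 3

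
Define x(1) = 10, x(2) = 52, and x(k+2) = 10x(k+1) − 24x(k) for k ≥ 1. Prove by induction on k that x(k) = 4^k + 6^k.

Base cases: x(1) = 10 and 4^1 + 6^1 = 10; x(2) = 52 and 4^2 + 6^2 = 52.
Assume x(j) = 4^j + 6^j for all 1 ≤ j ≤ r, where r ≥ 2.
Then x(r+1) = 10x(r) − 24x(r−1) = 10·(4^r + 6^r) − 24·(4^{r−1} + 6^{r−1}) = (10·4 − 24)4^{r−1} + (10·6 − 24)6^{r−1} = 16·4^{r−1} + 36·6^{r−1} = 4^{r+1} + 6^{r+1}.
This completes the inductive step, so x(k) = 4^k + 6^k for all k ≥ 1.

x(k) = 4^k + 6^k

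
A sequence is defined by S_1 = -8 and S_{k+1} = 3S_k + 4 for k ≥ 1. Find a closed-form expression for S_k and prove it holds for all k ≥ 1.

Claim: S_k = -2·3^k − 2.

Base case: S_1 = -8, and -2·3^1 − 2 = -6 − 2 = -8.
Assume S_j = -2·3^j − 2 for some j ≥ 1.
Then S_{j+1} = 3S_j + 4 = 3·(-2·3^j − 2) + 4 = -6·3^j − 6 + 4 = -2·3^{j+1} − 2.
This completes the inductive step, so S_k = -2·3^k − 2 for all k ≥ 1.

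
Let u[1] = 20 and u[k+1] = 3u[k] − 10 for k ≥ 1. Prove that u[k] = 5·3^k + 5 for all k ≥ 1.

Base case: u[1] = 20, and 5·3^1 + 5 = 15 + 5 = 20.
Assume u[j] = 5·3^j + 5 for some j ≥ 1.
Then u[j+1] = 3u[j] − 10 = 3·(5·3^j + 5) − 10 = 15·3^j + 15 − 10 = 5·3^{j+1} + 5.
So the formula holds for j+1, and by induction u[k] = 5·3^k + 5 for all k ≥ 1.

u[k] = 5·3^k + 5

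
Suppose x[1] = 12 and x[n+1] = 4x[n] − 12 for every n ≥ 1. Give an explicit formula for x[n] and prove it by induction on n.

Claim: x[n] = 2·4^n + 4.

Base case: x[1] = 12, and 2·4^1 + 4 = 8 + 4 = 12.
Assume x[r] = 2·4^r + 4 for some r ≥ 1.
Then x[r+1] = 4x[r] − 12 = 4·(2·4^r + 4) − 12 = 8·4^r + 16 − 12 = 2·4^{r+1} + 4.
So the formula holds for r+1, and by induction x[n] = 2·4^n + 4 for all n ≥ 1.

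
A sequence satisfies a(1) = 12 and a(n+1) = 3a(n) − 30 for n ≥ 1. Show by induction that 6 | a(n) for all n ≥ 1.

Base case: a(1) = 12 = 6·2, so 6 | a(1).
Assume 6 | a(j), so a(j) = 6t for some integer t.
Then a(j+1) = 3a(j) − 30 = 3·(6t) − 30 = 6(3t − 5), so 6 | a(j+1).
By induction, 6 | a(n) for all n ≥ 1.

6 | a(n)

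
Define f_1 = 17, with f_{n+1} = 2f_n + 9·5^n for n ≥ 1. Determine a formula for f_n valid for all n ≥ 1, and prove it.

Claim: f_n = 2^n + 3·5^n.

Base case: f_1 = 17, and 2^1 + 3·5^1 = 2 + 15 = 17.
Assume f_j = 2^j + 3·5^j for some j ≥ 1.
Then f_{j+1} = 2f_j + 9·5^j = 2·(2^j + 3·5^j) + 9·5^j = 2^{j+1} + 6·5^j + 9·5^j = 2^{j+1} + 15·5^j = 2^{j+1} + 3·5^{j+1}.
This completes the inductive step, so f_n = 2^n + 3·5^n for all n ≥ 1.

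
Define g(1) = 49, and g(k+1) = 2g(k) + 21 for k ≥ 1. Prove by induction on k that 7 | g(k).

Base case: g(1) = 49 = 7·7, so 7 | g(1).
Assume 7 | g(j), so g(j) = 7t for some integer t.
Then g(j+1) = 2g(j) + 21 = 2·(7t) + 21 = 7(2t + 3), so 7 | g(j+1).
This completes the inductive step, so 7 | g(k) for all k ≥ 1.

7 | g(k)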